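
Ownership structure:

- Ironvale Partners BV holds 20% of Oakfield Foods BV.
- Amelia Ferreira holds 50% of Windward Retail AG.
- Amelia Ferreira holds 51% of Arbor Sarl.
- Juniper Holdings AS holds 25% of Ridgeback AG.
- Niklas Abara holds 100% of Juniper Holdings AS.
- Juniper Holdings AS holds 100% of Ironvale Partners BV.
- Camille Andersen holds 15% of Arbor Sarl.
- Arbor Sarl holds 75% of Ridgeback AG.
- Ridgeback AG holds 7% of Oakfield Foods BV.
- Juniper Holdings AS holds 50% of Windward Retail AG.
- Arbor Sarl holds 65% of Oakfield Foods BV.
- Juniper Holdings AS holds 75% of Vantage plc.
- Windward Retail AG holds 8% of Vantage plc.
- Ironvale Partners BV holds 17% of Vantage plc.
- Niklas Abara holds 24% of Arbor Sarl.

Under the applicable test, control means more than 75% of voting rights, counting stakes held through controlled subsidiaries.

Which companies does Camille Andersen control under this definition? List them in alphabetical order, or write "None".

Camille's largest direct stake is 15% in Arbor, which does not meet the threshold.

None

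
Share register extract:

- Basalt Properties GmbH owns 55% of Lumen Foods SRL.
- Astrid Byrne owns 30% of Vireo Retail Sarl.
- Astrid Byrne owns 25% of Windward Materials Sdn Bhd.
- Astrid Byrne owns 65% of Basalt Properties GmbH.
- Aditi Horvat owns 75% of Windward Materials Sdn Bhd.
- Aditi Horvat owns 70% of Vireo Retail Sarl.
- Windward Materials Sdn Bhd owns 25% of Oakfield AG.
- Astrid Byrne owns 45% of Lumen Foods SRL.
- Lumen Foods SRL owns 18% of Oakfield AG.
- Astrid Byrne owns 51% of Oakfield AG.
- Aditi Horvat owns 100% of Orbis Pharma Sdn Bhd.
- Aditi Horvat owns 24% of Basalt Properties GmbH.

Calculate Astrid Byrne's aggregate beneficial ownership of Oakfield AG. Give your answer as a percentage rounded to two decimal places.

Astrid reaches Oakfield along 4 paths.
Direct stake: 51% = 51%.
Via Windward: 25% × 25% = 6.25%.
Via Lumen: 45% × 18% = 8.1%.
Via Basalt → Lumen: 65% × 55% × 18% = 6.435%.
Total: 51% + 6.25% + 8.1% + 6.435% = 71.785%.
Rounded: 71.79%.

71.79%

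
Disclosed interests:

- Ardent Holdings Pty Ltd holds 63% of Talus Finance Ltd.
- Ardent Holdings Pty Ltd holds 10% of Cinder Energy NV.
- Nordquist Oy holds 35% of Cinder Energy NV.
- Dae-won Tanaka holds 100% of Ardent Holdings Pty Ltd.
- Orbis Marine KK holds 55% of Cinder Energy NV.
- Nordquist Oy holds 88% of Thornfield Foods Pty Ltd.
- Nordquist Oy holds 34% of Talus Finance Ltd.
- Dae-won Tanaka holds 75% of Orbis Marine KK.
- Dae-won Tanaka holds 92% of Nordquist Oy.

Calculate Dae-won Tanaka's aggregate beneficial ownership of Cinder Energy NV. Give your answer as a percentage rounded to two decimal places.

83.45%

Dae-won reaches Cinder along 3 paths.
Via Orbis: 75% × 55% = 41.25%.
Via Ardent: 100% × 10% = 10%.
Via Nordquist: 92% × 35% = 32.2%.
Total: 41.25% + 10% + 32.2% = 83.45%.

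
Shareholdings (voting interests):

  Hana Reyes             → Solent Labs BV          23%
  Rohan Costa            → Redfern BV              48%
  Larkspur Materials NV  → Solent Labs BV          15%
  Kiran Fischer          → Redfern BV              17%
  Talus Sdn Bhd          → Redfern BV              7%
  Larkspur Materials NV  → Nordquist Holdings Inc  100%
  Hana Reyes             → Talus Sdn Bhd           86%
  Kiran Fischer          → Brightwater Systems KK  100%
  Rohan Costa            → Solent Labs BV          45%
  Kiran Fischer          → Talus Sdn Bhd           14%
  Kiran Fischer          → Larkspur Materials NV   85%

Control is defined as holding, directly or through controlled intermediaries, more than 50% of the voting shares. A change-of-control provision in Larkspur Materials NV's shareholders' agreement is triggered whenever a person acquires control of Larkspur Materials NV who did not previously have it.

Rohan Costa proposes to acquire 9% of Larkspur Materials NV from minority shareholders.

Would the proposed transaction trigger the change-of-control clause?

No

The purchase changes only Rohan's holdings, so Rohan is the only person who could newly come to control Larkspur.
Rohan's largest direct stake is 48% in Redfern, which does not meet the threshold, so Rohan controls no company.
Neither Rohan nor any entity Rohan controls holds any voting interest in Larkspur.
So before the transaction, Rohan does not control Larkspur.
After the purchase, Rohan holds 9% of Larkspur directly.
After the transaction, Rohan's side holds 9% of Larkspur, not > 50%, so Rohan still does not control Larkspur.
No new person acquires control, so the clause is not triggered.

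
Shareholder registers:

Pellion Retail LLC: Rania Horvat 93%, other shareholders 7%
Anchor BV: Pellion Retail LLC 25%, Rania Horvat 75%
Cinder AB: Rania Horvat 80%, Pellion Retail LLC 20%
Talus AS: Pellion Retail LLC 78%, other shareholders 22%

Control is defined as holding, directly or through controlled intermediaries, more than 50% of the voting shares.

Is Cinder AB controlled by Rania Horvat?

Yes

Rania holds 93% of Pellion, so Rania controls Pellion.
Rania and Pellion together hold 80% + 20% = 100% of Cinder, so Rania controls Cinder.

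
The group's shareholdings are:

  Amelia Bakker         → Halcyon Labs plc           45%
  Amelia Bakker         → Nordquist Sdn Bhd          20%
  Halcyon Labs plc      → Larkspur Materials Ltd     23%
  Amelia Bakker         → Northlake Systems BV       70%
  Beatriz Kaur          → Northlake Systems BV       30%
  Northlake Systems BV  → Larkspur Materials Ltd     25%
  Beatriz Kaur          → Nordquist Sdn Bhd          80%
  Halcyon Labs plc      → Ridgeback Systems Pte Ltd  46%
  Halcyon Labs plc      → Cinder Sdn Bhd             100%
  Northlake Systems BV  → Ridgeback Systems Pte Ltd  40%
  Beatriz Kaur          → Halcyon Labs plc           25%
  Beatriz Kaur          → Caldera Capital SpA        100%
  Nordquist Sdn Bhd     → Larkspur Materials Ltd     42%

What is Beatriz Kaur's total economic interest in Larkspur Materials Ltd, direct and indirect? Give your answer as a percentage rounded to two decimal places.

Beatriz reaches Larkspur along 3 paths.
Via Halcyon: 25% × 23% = 5.75%.
Via Nordquist: 80% × 42% = 33.6%.
Via Northlake: 30% × 25% = 7.5%.
Total: 5.75% + 33.6% + 7.5% = 46.85%.

46.85%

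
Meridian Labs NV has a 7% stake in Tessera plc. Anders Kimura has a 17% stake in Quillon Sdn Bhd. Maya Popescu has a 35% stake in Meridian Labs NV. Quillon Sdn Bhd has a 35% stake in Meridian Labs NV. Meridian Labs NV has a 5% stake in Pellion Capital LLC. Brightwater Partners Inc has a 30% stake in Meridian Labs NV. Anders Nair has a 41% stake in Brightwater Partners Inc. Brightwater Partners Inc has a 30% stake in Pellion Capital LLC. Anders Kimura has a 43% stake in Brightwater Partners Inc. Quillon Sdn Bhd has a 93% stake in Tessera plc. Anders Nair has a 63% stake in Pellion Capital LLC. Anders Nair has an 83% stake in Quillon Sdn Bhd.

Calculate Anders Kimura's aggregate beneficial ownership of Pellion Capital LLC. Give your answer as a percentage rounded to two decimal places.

13.84%

Anders Kimura reaches Pellion along 3 paths.
Via Brightwater: 43% × 30% = 12.9%.
Via Brightwater → Meridian: 43% × 30% × 5% = 0.645%.
Via Quillon → Meridian: 17% × 35% × 5% = 0.2975%.
Total: 12.9% + 0.645% + 0.2975% = 13.8425%.
Rounded: 13.84%.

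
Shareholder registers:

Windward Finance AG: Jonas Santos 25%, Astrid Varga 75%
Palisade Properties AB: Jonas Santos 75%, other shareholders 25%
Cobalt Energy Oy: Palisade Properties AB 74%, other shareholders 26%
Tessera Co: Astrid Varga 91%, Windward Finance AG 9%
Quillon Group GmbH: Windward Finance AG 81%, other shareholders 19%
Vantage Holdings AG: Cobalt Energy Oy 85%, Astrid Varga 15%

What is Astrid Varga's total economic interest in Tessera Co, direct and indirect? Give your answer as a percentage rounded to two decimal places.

Astrid reaches Tessera along 2 paths.
Direct stake: 91% = 91%.
Via Windward: 75% × 9% = 6.75%.
Total: 91% + 6.75% = 97.75%.

97.75%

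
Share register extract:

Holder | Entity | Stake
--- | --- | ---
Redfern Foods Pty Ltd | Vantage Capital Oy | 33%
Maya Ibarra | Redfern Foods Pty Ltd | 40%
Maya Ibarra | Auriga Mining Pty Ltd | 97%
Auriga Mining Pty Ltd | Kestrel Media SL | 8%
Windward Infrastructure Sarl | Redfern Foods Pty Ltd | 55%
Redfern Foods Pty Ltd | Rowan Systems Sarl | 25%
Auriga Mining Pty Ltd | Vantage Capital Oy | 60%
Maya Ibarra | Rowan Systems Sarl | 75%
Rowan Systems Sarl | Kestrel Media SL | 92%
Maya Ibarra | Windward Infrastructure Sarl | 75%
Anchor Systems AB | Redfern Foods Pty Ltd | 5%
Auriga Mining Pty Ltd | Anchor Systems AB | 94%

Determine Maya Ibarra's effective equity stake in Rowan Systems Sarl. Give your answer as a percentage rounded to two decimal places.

96.45%

Maya reaches Rowan along 4 paths.
Direct stake: 75% = 75%.
Via Redfern: 40% × 25% = 10%.
Via Windward → Redfern: 75% × 55% × 25% = 10.3125%.
Via Auriga → Anchor → Redfern: 97% × 94% × 5% × 25% = 1.13975%.
Total: 75% + 10% + 10.3125% + 1.13975% = 96.45225%.
Rounded: 96.45%.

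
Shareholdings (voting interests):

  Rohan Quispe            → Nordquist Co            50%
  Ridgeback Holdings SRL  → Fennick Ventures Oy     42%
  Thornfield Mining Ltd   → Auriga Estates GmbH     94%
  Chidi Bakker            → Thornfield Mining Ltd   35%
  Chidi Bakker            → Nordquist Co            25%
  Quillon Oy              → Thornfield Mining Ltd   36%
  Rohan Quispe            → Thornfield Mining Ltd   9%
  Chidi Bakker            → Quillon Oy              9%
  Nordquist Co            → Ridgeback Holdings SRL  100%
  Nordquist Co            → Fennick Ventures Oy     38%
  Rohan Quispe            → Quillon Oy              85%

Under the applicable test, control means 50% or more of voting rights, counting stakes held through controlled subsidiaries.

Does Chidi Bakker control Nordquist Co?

No

Chidi's largest direct stake is 35% in Thornfield, which does not meet the threshold, so Chidi controls no company.
In Nordquist, Chidi's side holds only 25%, not ≥ 50%.
So Chidi does not control Nordquist.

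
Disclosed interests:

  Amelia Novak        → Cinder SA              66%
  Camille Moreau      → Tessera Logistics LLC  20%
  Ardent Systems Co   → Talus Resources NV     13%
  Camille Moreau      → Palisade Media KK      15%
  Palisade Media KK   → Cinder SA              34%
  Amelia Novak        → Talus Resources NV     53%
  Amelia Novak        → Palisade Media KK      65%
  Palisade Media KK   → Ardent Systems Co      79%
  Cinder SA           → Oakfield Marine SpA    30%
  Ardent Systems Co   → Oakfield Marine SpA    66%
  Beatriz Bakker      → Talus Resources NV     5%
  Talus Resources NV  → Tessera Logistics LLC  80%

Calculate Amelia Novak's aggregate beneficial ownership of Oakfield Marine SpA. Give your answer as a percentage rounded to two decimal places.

60.32%

Amelia reaches Oakfield along 3 paths.
Via Cinder: 66% × 30% = 19.8%.
Via Palisade → Cinder: 65% × 34% × 30% = 6.63%.
Via Palisade → Ardent: 65% × 79% × 66% = 33.891%.
Total: 19.8% + 6.63% + 33.891% = 60.321%.
Rounded: 60.32%.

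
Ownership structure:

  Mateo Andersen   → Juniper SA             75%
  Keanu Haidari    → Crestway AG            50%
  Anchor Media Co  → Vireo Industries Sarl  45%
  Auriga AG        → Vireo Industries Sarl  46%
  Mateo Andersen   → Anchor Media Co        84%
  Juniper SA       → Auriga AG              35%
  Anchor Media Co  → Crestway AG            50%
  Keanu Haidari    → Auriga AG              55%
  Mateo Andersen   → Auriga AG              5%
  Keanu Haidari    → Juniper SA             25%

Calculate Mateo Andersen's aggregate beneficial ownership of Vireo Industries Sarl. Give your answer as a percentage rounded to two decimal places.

Mateo reaches Vireo along 3 paths.
Via Juniper → Auriga: 75% × 35% × 46% = 12.075%.
Via Auriga: 5% × 46% = 2.3%.
Via Anchor: 84% × 45% = 37.8%.
Total: 12.075% + 2.3% + 37.8% = 52.175%.
Rounded: 52.18%.

52.18%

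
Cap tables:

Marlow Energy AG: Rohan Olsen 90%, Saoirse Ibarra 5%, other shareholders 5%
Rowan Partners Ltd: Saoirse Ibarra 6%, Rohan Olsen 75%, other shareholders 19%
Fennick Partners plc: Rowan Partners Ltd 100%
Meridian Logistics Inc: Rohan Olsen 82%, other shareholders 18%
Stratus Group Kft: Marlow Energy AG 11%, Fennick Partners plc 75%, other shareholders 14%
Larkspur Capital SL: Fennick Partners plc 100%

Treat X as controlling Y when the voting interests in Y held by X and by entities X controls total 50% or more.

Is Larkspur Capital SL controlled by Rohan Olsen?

Yes

Rohan holds 75% of Rowan, so Rohan controls Rowan.
Rowan holds 100% of Fennick, so Rohan controls Fennick.
Fennick holds 100% of Larkspur, so Rohan controls Larkspur.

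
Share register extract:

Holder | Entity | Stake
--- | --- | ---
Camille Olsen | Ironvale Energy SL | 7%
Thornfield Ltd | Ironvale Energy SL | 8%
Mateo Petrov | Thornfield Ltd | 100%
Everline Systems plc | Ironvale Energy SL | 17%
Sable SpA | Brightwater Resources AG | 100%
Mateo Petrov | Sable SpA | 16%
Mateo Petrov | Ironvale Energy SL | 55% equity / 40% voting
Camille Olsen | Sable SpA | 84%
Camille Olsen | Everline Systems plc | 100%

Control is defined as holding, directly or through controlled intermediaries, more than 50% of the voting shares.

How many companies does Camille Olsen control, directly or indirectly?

3

Camille holds 84% of Sable, so Camille controls Sable.
Camille holds 100% of Everline, so Camille controls Everline.
Sable holds 100% of Brightwater, so Camille controls Brightwater.
No other company's threshold is met.
Camille controls 3 companies.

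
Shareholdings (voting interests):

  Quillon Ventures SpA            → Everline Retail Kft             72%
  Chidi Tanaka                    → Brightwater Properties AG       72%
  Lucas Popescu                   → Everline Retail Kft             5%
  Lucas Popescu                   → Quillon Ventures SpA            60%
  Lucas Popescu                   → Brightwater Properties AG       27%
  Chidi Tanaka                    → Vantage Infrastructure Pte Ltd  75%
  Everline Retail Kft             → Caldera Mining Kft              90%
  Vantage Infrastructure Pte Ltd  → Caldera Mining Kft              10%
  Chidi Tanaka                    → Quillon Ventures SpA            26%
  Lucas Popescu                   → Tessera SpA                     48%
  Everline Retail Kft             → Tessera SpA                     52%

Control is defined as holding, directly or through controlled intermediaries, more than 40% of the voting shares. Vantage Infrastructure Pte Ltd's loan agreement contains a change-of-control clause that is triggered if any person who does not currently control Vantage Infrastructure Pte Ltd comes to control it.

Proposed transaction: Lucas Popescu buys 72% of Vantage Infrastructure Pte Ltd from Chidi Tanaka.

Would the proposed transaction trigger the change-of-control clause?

The purchase adds only to Lucas's holdings (Chidi's stake shrinks), so Lucas is the only person who could newly come to control Vantage.
Lucas holds 60% of Quillon, so Lucas controls Quillon.
Quillon and Lucas together hold 72% + 5% = 77% of Everline, so Lucas controls Everline.
Everline and Lucas together hold 52% + 48% = 100% of Tessera, so Lucas controls Tessera.
Everline holds 90% of Caldera, so Lucas controls Caldera.
Neither Lucas nor any entity Lucas controls holds any voting interest in Vantage.
So before the transaction, Lucas does not control Vantage.
After the purchase, Lucas holds 72% of Vantage directly, and Chidi's stake falls to 3%.
Lucas holds 72% of Vantage, so Lucas controls Vantage.
Lucas did not control Vantage before and does after, so the clause is triggered.

Yes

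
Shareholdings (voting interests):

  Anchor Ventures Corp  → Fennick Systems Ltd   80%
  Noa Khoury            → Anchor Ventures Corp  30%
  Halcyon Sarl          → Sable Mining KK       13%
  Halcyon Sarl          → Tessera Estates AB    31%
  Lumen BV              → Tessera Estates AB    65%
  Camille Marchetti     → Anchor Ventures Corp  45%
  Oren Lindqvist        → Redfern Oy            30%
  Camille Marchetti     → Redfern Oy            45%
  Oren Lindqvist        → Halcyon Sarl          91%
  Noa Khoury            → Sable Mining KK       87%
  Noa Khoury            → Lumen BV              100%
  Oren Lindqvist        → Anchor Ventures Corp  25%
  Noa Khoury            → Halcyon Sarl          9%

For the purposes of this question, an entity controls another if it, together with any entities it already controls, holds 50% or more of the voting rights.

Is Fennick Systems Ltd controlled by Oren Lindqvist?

No

Oren holds 91% of Halcyon, so Oren controls Halcyon.
Neither Oren nor any entity Oren controls holds any voting interest in Fennick.
So Oren does not control Fennick.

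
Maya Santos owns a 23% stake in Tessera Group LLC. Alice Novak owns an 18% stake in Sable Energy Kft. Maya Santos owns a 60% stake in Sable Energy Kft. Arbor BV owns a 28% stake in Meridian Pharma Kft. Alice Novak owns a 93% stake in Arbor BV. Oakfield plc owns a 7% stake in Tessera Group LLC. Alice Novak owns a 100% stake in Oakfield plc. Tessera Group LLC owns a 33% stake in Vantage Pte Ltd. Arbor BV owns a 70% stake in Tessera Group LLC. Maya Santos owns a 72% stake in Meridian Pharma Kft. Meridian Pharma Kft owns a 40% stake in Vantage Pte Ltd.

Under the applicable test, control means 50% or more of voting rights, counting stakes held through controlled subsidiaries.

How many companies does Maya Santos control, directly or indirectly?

2

Maya holds 72% of Meridian, so Maya controls Meridian.
Maya holds 60% of Sable, so Maya controls Sable.
No other company's threshold is met.
Maya controls 2 companies.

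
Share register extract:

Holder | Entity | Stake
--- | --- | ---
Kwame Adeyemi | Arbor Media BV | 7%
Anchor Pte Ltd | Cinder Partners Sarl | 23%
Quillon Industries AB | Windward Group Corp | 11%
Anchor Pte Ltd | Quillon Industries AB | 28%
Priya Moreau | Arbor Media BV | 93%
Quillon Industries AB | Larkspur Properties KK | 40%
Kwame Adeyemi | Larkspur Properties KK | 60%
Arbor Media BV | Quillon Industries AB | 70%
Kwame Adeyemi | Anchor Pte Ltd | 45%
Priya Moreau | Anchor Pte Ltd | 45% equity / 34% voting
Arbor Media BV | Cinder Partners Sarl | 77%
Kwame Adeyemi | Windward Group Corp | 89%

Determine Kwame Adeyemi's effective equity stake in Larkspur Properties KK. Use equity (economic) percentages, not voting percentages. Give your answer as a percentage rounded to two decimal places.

Kwame reaches Larkspur along 3 paths.
Direct stake: 60% = 60%.
Via Arbor → Quillon: 7% × 70% × 40% = 1.96%.
Via Anchor → Quillon: 45% × 28% × 40% = 5.04%.
Total: 60% + 1.96% + 5.04% = 67%.
Rounded: 67.00%.

67.00%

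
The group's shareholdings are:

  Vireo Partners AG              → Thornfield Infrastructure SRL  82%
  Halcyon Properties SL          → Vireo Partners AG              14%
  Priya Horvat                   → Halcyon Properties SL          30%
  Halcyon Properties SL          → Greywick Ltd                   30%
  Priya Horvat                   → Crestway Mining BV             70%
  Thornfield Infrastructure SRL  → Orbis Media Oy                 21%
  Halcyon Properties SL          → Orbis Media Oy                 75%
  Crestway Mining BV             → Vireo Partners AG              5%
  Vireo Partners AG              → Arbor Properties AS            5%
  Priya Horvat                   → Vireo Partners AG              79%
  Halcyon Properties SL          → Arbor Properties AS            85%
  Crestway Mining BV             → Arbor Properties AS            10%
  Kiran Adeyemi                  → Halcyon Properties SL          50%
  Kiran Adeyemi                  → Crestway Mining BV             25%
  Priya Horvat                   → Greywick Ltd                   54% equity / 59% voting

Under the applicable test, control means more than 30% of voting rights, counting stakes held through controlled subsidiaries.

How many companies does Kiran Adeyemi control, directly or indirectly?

Kiran holds 50% of Halcyon, so Kiran controls Halcyon.
Halcyon holds 85% of Arbor, so Kiran controls Arbor.
Halcyon holds 75% of Orbis, so Kiran controls Orbis.
No other company's threshold is met.
Kiran controls 3 companies.

3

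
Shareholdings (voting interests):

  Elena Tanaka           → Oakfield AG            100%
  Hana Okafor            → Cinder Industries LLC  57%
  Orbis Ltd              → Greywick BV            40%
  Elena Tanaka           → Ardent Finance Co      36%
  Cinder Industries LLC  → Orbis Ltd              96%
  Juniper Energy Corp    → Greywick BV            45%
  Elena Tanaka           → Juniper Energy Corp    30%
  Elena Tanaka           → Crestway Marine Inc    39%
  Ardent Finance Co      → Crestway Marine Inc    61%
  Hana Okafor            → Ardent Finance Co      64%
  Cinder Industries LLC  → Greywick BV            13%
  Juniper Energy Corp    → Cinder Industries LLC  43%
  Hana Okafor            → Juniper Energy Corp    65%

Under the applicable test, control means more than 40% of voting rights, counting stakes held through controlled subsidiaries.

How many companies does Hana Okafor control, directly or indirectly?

6

Hana holds 64% of Ardent, so Hana controls Ardent.
Hana holds 65% of Juniper, so Hana controls Juniper.
Hana and Juniper together hold 57% + 43% = 100% of Cinder, so Hana controls Cinder.
Cinder holds 96% of Orbis, so Hana controls Orbis.
Ardent holds 61% of Crestway, so Hana controls Crestway.
Juniper and Orbis and Cinder together hold 45% + 40% + 13% = 98% of Greywick, so Hana controls Greywick.
No other company's threshold is met.
Hana controls 6 companies.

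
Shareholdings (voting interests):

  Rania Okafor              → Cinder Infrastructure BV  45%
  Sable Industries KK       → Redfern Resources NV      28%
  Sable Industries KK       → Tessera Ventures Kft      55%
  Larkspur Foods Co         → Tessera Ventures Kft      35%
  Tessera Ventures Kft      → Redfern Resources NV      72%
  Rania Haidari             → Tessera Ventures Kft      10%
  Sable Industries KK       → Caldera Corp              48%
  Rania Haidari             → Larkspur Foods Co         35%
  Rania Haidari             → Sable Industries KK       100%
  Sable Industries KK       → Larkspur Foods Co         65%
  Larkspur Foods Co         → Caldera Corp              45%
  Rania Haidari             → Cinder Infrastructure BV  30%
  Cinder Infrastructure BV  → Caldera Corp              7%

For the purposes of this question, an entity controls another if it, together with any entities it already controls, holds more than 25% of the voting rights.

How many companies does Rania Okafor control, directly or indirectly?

1

Rania Okafor holds 45% of Cinder, so Rania Okafor controls Cinder.
No other company's threshold is met.
Rania Okafor controls 1 company.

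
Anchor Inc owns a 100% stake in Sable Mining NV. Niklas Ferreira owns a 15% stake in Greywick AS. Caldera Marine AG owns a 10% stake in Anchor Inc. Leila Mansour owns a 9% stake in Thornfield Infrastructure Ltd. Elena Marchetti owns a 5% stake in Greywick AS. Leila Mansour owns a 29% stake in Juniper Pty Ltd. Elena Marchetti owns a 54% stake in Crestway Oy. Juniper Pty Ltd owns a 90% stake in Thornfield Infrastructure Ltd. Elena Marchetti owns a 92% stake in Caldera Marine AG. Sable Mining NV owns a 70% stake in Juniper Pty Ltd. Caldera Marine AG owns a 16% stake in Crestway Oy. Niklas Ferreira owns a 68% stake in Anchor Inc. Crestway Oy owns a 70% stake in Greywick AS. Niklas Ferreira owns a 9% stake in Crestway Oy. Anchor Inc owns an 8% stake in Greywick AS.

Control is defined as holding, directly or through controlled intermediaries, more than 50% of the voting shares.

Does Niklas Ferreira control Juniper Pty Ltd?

Niklas holds 68% of Anchor, so Niklas controls Anchor.
Anchor holds 100% of Sable, so Niklas controls Sable.
Sable holds 70% of Juniper, so Niklas controls Juniper.

Yes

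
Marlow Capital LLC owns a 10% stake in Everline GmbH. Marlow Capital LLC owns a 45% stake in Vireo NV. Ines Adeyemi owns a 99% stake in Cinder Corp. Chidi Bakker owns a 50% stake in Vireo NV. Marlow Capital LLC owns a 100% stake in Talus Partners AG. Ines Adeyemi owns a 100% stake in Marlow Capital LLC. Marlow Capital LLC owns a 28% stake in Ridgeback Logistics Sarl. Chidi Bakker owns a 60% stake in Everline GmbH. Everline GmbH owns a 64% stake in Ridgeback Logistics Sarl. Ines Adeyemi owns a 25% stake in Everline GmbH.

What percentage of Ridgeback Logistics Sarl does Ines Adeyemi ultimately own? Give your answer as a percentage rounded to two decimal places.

50.40%

Ines reaches Ridgeback along 3 paths.
Via Marlow → Everline: 100% × 10% × 64% = 6.4%.
Via Everline: 25% × 64% = 16%.
Via Marlow: 100% × 28% = 28%.
Total: 6.4% + 16% + 28% = 50.4%.
Rounded: 50.40%.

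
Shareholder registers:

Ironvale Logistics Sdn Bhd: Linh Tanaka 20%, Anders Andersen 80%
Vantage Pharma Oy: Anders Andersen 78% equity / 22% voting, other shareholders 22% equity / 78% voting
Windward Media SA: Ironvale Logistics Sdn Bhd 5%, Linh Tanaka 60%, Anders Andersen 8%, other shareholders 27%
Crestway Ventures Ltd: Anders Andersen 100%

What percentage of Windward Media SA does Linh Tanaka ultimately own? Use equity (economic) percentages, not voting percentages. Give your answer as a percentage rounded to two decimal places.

61.00%

Linh reaches Windward along 2 paths.
Via Ironvale: 20% × 5% = 1%.
Direct stake: 60% = 60%.
Total: 1% + 60% = 61%.
Rounded: 61.00%.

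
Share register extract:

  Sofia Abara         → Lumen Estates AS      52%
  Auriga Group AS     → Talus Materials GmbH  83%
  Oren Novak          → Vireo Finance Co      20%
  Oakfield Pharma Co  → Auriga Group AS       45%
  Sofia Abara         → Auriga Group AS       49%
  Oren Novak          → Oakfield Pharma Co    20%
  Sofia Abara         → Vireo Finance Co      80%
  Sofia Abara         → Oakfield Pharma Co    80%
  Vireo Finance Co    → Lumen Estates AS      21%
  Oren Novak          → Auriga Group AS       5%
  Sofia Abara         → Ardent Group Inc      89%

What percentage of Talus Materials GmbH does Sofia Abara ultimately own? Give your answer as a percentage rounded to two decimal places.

70.55%

Sofia reaches Talus along 2 paths.
Via Oakfield → Auriga: 80% × 45% × 83% = 29.88%.
Via Auriga: 49% × 83% = 40.67%.
Total: 29.88% + 40.67% = 70.55%.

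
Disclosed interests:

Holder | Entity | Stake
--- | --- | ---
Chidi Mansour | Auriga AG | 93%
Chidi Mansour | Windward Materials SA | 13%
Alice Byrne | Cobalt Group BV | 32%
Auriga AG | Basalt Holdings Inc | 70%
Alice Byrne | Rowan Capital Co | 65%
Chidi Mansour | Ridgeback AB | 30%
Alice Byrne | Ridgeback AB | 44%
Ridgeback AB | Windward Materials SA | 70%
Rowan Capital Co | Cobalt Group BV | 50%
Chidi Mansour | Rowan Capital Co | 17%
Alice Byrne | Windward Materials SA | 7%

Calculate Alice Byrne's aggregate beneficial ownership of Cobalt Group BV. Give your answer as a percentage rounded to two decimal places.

Alice reaches Cobalt along 2 paths.
Direct stake: 32% = 32%.
Via Rowan: 65% × 50% = 32.5%.
Total: 32% + 32.5% = 64.5%.
Rounded: 64.50%.

64.50%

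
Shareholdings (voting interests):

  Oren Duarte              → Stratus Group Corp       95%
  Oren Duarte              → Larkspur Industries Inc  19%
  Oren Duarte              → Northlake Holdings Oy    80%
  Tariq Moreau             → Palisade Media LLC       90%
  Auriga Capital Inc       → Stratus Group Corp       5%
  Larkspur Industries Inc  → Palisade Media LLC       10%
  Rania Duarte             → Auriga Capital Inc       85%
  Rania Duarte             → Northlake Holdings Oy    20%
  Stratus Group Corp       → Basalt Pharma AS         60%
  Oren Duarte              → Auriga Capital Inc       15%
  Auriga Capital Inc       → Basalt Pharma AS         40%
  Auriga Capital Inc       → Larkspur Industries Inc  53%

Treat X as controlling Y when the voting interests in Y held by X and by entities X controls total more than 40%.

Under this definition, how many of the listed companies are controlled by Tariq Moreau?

Tariq holds 90% of Palisade, so Tariq controls Palisade.
No other company's threshold is met.
Tariq controls 1 company.

1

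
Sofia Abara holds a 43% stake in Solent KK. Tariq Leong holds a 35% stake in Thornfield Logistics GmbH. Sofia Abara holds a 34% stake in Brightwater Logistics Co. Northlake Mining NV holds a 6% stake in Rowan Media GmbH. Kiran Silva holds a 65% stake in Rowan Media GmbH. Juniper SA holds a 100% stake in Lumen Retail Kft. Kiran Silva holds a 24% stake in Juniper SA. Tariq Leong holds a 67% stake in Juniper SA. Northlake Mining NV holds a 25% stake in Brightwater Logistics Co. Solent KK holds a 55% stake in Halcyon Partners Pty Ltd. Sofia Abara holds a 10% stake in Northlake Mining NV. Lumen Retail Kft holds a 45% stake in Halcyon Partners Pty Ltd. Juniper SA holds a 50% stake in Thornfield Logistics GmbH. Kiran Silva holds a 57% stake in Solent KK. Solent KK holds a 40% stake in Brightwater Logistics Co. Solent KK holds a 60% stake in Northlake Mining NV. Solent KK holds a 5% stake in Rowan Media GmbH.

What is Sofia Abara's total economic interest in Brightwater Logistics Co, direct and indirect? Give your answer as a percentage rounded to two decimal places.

60.15%

Sofia reaches Brightwater along 4 paths.
Via Northlake: 10% × 25% = 2.5%.
Via Solent → Northlake: 43% × 60% × 25% = 6.45%.
Via Solent: 43% × 40% = 17.2%.
Direct stake: 34% = 34%.
Total: 2.5% + 6.45% + 17.2% + 34% = 60.15%.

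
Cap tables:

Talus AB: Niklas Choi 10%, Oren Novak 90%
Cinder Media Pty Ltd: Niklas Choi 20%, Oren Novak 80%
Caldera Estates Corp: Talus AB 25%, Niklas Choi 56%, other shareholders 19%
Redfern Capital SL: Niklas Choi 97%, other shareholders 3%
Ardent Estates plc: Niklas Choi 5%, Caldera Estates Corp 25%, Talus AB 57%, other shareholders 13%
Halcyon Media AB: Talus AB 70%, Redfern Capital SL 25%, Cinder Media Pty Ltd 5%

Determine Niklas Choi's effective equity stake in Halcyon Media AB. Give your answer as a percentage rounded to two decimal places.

Niklas reaches Halcyon along 3 paths.
Via Talus: 10% × 70% = 7%.
Via Redfern: 97% × 25% = 24.25%.
Via Cinder: 20% × 5% = 1%.
Total: 7% + 24.25% + 1% = 32.25%.

32.25%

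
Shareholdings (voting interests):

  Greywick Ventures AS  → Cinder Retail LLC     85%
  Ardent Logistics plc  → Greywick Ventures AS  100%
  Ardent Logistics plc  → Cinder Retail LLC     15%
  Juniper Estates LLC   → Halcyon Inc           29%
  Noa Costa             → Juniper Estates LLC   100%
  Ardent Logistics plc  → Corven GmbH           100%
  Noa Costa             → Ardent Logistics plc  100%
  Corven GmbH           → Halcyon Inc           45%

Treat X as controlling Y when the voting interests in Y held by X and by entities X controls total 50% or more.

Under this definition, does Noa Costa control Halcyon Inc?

Yes

Noa holds 100% of Juniper, so Noa controls Juniper.
Noa holds 100% of Ardent, so Noa controls Ardent.
Ardent holds 100% of Corven, so Noa controls Corven.
Corven and Juniper together hold 45% + 29% = 74% of Halcyon, so Noa controls Halcyon.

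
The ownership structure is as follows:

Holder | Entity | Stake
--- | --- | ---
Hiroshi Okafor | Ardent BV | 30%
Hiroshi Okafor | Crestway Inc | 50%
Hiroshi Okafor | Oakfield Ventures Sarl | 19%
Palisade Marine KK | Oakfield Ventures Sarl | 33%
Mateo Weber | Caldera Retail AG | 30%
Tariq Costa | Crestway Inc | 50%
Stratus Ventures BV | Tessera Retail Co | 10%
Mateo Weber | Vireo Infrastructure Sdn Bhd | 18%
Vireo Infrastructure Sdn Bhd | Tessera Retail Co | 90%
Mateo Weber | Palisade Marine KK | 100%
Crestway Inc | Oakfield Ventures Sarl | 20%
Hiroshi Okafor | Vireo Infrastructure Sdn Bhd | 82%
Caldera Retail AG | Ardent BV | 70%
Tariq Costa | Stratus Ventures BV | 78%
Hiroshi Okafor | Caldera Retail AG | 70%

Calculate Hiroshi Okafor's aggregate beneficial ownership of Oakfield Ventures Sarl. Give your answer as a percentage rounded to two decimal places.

Hiroshi reaches Oakfield along 2 paths.
Via Crestway: 50% × 20% = 10%.
Direct stake: 19% = 19%.
Total: 10% + 19% = 29%.
Rounded: 29.00%.

29.00%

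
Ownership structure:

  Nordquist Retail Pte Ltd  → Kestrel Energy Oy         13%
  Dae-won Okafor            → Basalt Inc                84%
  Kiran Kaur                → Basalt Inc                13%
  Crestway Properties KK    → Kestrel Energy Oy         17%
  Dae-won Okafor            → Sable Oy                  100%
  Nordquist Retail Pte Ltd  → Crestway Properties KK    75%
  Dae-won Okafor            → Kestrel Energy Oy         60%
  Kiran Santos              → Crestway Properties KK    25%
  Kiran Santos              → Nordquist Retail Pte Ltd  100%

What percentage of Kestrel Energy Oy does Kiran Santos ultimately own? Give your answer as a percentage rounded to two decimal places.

30.00%

Kiran Santos reaches Kestrel along 3 paths.
Via Nordquist: 100% × 13% = 13%.
Via Nordquist → Crestway: 100% × 75% × 17% = 12.75%.
Via Crestway: 25% × 17% = 4.25%.
Total: 13% + 12.75% + 4.25% = 30%.
Rounded: 30.00%.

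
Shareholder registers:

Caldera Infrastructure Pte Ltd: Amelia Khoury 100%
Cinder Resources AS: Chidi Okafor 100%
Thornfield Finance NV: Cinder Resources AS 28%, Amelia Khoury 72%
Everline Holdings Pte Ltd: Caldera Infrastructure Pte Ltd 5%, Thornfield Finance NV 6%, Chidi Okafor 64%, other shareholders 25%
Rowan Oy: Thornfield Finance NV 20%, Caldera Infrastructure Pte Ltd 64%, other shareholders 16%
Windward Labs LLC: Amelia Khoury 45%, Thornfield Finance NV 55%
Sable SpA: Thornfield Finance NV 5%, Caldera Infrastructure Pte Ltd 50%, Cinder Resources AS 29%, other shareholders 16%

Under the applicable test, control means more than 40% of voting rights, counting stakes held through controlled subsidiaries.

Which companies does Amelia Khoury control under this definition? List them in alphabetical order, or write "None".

Amelia holds 100% of Caldera, so Amelia controls Caldera.
Amelia holds 72% of Thornfield, so Amelia controls Thornfield.
Thornfield and Caldera together hold 20% + 64% = 84% of Rowan, so Amelia controls Rowan.
Amelia and Thornfield together hold 45% + 55% = 100% of Windward, so Amelia controls Windward.
Thornfield and Caldera together hold 5% + 50% = 55% of Sable, so Amelia controls Sable.
No other company's threshold is met.

Caldera Infrastructure Pte Ltd, Rowan Oy, Sable SpA, Thornfield Finance NV, Windward Labs LLC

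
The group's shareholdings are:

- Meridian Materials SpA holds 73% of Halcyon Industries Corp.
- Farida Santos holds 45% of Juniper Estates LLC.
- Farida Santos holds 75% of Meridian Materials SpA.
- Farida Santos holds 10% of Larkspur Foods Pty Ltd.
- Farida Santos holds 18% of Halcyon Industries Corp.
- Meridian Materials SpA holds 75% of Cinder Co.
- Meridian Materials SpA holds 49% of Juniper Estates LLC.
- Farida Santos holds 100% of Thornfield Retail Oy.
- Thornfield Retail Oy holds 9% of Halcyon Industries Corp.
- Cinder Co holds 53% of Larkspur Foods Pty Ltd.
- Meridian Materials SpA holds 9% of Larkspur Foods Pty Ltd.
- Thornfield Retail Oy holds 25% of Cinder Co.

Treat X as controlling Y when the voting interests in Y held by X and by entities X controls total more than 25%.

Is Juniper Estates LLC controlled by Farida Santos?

Yes

Farida holds 75% of Meridian, so Farida controls Meridian.
Farida and Meridian together hold 45% + 49% = 94% of Juniper, so Farida controls Juniper.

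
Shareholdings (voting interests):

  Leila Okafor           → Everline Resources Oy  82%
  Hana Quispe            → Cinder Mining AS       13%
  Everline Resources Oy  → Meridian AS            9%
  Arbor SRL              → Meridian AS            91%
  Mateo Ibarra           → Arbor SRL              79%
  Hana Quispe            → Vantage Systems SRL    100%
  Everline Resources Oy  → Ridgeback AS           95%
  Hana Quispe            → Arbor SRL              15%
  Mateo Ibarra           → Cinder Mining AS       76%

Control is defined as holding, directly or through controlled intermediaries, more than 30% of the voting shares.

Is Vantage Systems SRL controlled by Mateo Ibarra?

Mateo holds 79% of Arbor, so Mateo controls Arbor.
Mateo holds 76% of Cinder, so Mateo controls Cinder.
Arbor holds 91% of Meridian, so Mateo controls Meridian.
Neither Mateo nor any entity Mateo controls holds any voting interest in Vantage.
So Mateo does not control Vantage.

No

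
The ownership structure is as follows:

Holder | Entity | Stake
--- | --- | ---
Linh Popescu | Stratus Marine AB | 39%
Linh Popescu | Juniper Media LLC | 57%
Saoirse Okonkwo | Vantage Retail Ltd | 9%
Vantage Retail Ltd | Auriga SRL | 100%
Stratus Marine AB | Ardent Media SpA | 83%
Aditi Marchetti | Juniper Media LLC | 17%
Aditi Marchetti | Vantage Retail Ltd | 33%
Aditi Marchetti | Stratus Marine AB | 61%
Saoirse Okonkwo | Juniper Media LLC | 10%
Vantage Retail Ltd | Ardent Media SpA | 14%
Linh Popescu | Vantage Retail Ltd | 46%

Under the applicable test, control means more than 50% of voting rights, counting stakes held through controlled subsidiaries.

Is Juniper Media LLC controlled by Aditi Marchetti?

Aditi holds 61% of Stratus, so Aditi controls Stratus.
Stratus holds 83% of Ardent, so Aditi controls Ardent.
In Juniper, Aditi's side holds only 17%, not > 50%.
So Aditi does not control Juniper.

No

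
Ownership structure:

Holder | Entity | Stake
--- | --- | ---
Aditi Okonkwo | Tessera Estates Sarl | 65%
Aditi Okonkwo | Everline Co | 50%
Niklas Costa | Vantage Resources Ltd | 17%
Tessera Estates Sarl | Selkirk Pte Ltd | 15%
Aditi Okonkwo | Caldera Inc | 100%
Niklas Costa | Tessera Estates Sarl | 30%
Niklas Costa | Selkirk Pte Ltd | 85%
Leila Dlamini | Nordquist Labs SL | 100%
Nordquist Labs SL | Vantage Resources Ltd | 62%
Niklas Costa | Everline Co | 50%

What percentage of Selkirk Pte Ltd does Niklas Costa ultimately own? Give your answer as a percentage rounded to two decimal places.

89.50%

Niklas reaches Selkirk along 2 paths.
Direct stake: 85% = 85%.
Via Tessera: 30% × 15% = 4.5%.
Total: 85% + 4.5% = 89.5%.
Rounded: 89.50%.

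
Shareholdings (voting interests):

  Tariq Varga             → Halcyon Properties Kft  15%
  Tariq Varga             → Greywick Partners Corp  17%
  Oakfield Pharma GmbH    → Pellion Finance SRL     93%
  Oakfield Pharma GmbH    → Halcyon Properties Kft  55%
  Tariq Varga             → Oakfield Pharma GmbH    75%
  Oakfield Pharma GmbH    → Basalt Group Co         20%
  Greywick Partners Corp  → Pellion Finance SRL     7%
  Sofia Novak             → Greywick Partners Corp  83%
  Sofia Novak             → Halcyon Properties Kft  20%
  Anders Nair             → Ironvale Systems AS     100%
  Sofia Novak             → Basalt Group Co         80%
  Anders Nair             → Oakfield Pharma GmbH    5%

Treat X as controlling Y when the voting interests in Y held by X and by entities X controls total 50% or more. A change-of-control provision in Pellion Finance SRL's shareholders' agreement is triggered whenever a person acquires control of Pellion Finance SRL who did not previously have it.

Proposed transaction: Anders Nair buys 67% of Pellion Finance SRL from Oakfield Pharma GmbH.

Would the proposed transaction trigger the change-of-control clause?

Yes

The purchase adds only to Anders's holdings (Oakfield's stake shrinks), so Anders is the only person who could newly come to control Pellion.
Anders holds 100% of Ironvale, so Anders controls Ironvale.
Neither Anders nor any entity Anders controls holds any voting interest in Pellion.
So before the transaction, Anders does not control Pellion.
After the purchase, Anders holds 67% of Pellion directly, and Oakfield's stake falls to 26%.
Anders holds 67% of Pellion, so Anders controls Pellion.
Anders did not control Pellion before and does after, so the clause is triggered.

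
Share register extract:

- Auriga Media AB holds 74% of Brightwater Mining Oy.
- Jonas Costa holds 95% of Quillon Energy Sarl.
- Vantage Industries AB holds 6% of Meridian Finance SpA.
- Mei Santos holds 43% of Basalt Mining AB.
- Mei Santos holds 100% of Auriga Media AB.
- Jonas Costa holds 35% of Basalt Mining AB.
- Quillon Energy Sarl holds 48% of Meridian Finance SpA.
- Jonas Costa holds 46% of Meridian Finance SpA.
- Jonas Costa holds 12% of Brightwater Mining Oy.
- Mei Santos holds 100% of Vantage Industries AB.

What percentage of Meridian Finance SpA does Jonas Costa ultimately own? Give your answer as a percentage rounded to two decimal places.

91.60%

Jonas reaches Meridian along 2 paths.
Direct stake: 46% = 46%.
Via Quillon: 95% × 48% = 45.6%.
Total: 46% + 45.6% = 91.6%.
Rounded: 91.60%.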